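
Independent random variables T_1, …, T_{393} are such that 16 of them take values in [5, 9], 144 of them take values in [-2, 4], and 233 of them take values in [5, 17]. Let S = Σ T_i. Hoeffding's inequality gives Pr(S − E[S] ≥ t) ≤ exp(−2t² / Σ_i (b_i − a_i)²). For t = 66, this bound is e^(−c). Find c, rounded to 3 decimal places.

0.223

Σ(b_i − a_i)² = 16·4² + 144·6² + 233·12² = 38992.
c = 2t² / 38992 = 2·66² / 38992 = 0.2234.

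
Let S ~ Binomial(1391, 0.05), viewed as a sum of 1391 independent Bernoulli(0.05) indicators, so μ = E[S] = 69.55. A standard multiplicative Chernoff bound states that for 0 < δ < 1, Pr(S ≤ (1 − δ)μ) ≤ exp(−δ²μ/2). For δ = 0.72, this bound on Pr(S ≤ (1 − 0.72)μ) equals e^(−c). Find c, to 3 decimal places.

c = δ²μ/2 = 0.72²·69.55/2 = 18.0274.

18.027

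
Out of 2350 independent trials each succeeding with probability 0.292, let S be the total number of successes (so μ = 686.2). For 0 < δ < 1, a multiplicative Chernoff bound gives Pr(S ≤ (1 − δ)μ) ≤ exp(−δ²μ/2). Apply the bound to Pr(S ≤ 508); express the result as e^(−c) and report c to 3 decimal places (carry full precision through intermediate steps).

23.138

Write 508 = (1 − δ)μ, so δ = 1 − 508/686.2 = 0.2596911…
Then the exponent is δ²μ/2 = (μ − 508)²/(2μ) = 23.138473.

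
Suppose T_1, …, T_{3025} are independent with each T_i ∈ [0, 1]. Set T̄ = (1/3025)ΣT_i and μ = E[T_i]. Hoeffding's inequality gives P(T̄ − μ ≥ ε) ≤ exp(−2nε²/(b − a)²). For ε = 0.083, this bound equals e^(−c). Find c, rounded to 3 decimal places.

41.678

c = 2nε²/(b − a)² = 2·3025·0.083² / 1² = 41.6784.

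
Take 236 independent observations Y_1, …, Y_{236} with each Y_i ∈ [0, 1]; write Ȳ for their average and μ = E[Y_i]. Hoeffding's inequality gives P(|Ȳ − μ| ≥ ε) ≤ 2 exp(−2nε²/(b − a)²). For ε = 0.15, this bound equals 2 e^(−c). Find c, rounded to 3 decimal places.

c = 2nε²/(b − a)² = 2·236·0.15² / 1² = 10.6200.

10.620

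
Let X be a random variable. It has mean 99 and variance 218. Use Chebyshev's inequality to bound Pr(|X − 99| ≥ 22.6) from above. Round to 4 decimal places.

Chebyshev: Pr(|X − μ| ≥ t) ≤ Var(X)/t².
Bound = 218 / 510.76 = 0.4268.

0.4268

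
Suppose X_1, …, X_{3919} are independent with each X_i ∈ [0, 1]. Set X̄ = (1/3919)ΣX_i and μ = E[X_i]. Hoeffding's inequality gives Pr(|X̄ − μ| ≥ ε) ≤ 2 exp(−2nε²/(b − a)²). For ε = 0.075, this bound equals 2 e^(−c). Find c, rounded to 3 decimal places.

c = 2nε²/(b − a)² = 2·3919·0.075² / 1² = 44.0887.

44.089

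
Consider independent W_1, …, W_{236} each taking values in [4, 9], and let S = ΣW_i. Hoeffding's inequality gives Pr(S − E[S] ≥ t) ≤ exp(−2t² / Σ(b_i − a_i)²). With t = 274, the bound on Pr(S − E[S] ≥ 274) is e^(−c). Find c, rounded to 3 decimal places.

25.449

Σ(b_i − a_i)² = 236·(5)² = 5900.
c = 2t²/5900 = 2·274²/5900 = 25.4495.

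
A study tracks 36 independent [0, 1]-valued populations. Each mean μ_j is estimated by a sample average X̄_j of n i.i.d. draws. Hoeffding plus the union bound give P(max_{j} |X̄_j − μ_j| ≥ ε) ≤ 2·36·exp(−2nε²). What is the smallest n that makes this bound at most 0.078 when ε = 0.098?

356

Need 2·36·exp(−2nε²) ≤ 0.078, i.e. exp(−2nε²) ≤ 0.078/72.
So 2nε² ≥ ln(72/0.078) = 6.827713.
Hence n ≥ 6.827713/(2·0.098²) = 355.462.
The smallest integer n is 356.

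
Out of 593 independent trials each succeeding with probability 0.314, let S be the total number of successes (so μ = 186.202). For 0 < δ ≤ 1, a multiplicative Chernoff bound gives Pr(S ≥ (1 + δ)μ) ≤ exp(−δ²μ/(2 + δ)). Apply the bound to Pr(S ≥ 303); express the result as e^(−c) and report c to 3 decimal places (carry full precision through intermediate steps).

27.886

Write 303 = (1 + δ)μ, so δ = 303/186.202 − 1 = 0.627265…
Then the exponent is δ²μ/(2 + δ) = (303 − μ)² / (μ·(2 + δ)) = 27.885767.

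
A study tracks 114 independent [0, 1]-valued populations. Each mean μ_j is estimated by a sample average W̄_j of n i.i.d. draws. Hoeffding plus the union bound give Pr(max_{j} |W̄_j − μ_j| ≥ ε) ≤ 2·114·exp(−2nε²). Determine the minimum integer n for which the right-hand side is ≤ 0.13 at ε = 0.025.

Need 2·114·exp(−2nε²) ≤ 0.13, i.e. exp(−2nε²) ≤ 0.13/228.
So 2nε² ≥ ln(228/0.13) = 7.469566.
Hence n ≥ 7.469566/(2·0.025²) = 5975.653.
The smallest integer n is 5976.

5976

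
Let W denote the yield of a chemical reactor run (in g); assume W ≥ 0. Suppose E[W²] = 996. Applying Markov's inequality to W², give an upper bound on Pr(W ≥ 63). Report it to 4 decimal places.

0.2509

Since W ≥ 0, the event {W ≥ 63} is the same as {W² ≥ 3969}.
Markov's inequality applied to W² gives Pr(W² ≥ 3969) ≤ E[W²]/3969 = 996/3969 = 0.2509.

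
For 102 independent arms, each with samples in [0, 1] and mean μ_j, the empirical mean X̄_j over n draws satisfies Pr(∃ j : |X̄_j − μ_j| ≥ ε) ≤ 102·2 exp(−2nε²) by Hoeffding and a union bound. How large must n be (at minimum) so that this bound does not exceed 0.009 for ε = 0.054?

Need 2·102·exp(−2nε²) ≤ 0.009, i.e. exp(−2nε²) ≤ 0.009/204.
So 2nε² ≥ ln(204/0.009) = 10.028651.
Hence n ≥ 10.028651/(2·0.054²) = 1719.590.
The smallest integer n is 1720.

1720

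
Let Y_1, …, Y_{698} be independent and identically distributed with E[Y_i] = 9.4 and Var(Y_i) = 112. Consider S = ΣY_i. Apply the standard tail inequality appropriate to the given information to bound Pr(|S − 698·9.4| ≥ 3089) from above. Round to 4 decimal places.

0.0082

With mean and variance of each term known, Chebyshev's inequality bounds the deviation of the sum (or sample mean).
Var(S) = n·Var(Y_i) = 698·112 = 78176.
Chebyshev: Pr(|S − 698·9.4| ≥ 3089) ≤ Var(S)/3089² = 78176/9541921 = 0.0082.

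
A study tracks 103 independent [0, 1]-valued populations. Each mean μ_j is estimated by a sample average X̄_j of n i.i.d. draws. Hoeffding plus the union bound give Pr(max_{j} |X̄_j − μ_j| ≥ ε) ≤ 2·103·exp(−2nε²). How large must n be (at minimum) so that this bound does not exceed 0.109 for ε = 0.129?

Need 2·103·exp(−2nε²) ≤ 0.109, i.e. exp(−2nε²) ≤ 0.109/206.
So 2nε² ≥ ln(206/0.109) = 7.544284.
Hence n ≥ 7.544284/(2·0.129²) = 226.678.
The smallest integer n is 227.

227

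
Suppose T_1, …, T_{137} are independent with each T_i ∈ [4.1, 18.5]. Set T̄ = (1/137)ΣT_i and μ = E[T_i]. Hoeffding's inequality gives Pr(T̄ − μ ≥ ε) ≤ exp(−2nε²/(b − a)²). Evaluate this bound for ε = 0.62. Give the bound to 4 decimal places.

Exponent: 2nε²/(b − a)² = 2·137·0.62² / 14.4² = 0.50794.
Bound = exp(−0.50794) = 0.60174.

0.6017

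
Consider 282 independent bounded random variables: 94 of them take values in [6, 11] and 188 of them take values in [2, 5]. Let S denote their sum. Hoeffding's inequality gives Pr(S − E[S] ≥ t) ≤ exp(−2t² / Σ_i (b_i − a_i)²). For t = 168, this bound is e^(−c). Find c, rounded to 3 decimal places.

Σ(b_i − a_i)² = 94·5² + 188·3² = 4042.
c = 2t² / 4042 = 2·168² / 4042 = 13.9654.

13.965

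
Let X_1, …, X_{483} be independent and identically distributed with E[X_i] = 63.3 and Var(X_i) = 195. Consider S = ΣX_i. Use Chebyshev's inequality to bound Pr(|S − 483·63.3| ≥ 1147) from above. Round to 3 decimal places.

Var(S) = n·Var(X_i) = 483·195 = 94185.
Chebyshev: Pr(|S − 483·63.3| ≥ 1147) ≤ Var(S)/1147² = 94185/1315609 = 0.0716.

0.072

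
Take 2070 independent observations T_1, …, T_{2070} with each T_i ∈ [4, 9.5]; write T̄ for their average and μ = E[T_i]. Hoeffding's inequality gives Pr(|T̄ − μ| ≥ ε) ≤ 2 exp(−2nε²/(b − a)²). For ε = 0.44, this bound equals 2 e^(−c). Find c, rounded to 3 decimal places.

c = 2nε²/(b − a)² = 2·2070·0.44² / 5.5² = 26.4960.

26.496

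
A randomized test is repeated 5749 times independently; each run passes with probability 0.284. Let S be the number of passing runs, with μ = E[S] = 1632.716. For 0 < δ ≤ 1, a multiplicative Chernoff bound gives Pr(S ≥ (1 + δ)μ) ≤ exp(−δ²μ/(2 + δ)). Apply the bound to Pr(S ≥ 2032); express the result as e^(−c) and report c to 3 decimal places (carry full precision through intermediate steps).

43.503

Write 2032 = (1 + δ)μ, so δ = 2032/1632.716 − 1 = 0.244552…
Then the exponent is δ²μ/(2 + δ) = (2032 − μ)² / (μ·(2 + δ)) = 43.503429.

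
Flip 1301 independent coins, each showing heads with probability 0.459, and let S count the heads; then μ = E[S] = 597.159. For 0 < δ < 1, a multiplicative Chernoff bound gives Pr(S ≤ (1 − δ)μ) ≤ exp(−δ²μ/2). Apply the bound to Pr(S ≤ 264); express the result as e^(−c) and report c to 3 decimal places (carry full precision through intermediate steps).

92.936

Write 264 = (1 − δ)μ, so δ = 1 − 264/597.159 = 0.5579067…
Then the exponent is δ²μ/2 = (μ − 264)²/(2μ) = 92.935817.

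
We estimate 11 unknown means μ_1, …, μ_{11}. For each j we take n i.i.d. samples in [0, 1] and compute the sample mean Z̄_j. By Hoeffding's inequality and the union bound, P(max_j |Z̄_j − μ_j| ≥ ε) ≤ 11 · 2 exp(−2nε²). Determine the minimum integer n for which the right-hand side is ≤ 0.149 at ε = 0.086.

Need 2·11·exp(−2nε²) ≤ 0.149, i.e. exp(−2nε²) ≤ 0.149/22.
So 2nε² ≥ ln(22/0.149) = 4.994851.
Hence n ≥ 4.994851/(2·0.086²) = 337.672.
The smallest integer n is 338.

338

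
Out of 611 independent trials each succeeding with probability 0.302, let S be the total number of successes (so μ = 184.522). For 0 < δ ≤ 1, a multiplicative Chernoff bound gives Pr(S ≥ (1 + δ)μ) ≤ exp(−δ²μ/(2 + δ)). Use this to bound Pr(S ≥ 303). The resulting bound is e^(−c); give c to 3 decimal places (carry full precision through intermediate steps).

28.793

Write 303 = (1 + δ)μ, so δ = 303/184.522 − 1 = 0.6420806…
Then the exponent is δ²μ/(2 + δ) = (303 − μ)² / (μ·(2 + δ)) = 28.792622.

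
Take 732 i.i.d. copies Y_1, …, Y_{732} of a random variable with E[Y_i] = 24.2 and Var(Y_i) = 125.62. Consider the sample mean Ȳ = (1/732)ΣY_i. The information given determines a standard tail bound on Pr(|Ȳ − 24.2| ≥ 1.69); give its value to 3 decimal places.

With mean and variance of each term known, Chebyshev's inequality bounds the deviation of the sum (or sample mean).
Var(Ȳ) = Var(Y_i)/n = 125.62/732 = 0.17161.
Chebyshev: Pr(|Ȳ − 24.2| ≥ 1.69) ≤ Var(Ȳ)/(1.69)² = 125.62/(732·1.69²) = 0.0601.

0.060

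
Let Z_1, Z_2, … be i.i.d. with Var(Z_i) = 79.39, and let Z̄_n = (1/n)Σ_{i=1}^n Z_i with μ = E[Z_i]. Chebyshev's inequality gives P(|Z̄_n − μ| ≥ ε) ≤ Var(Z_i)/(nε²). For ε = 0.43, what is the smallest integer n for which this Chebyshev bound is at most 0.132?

3253

Require 79.39/(n·0.43²) ≤ 0.132, i.e. n ≥ 79.39/(0.132·0.43²) = 3252.782.
The smallest integer n is 3253.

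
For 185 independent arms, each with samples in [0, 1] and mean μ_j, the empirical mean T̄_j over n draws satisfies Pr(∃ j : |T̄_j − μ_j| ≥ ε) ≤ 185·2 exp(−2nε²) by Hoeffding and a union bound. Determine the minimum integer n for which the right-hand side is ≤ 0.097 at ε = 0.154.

174

Need 2·185·exp(−2nε²) ≤ 0.097, i.e. exp(−2nε²) ≤ 0.097/370.
So 2nε² ≥ ln(370/0.097) = 8.246547.
Hence n ≥ 8.246547/(2·0.154²) = 173.860.
The smallest integer n is 174.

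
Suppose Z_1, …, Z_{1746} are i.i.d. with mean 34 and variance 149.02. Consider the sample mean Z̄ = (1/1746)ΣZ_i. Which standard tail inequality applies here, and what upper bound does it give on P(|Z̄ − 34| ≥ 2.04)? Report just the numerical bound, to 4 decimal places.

0.0205

With mean and variance of each term known, Chebyshev's inequality bounds the deviation of the sum (or sample mean).
Var(Z̄) = Var(Z_i)/n = 149.02/1746 = 0.085349.
Chebyshev: P(|Z̄ − 34| ≥ 2.04) ≤ Var(Z̄)/(2.04)² = 149.02/(1746·2.04²) = 0.0205.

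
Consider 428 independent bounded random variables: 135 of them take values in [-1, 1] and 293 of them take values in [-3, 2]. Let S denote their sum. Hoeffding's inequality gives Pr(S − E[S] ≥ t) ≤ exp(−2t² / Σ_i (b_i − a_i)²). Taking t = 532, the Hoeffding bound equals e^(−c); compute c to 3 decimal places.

Σ(b_i − a_i)² = 135·2² + 293·5² = 7865.
c = 2t² / 7865 = 2·532² / 7865 = 71.9705.

71.971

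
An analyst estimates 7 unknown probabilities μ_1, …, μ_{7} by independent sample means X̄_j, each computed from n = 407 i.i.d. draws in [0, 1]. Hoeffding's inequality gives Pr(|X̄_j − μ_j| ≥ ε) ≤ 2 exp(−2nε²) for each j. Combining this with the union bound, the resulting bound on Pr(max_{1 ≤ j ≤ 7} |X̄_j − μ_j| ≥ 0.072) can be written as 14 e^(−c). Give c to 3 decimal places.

Union bound over the 7 events: Pr(max_{1 ≤ j ≤ 7} |X̄_j − μ_j| ≥ 0.072) ≤ 7·2·exp(−2nε²) = 14 exp(−2·407·0.072²).
So c = 2·407·0.072² = 4.2198.

4.220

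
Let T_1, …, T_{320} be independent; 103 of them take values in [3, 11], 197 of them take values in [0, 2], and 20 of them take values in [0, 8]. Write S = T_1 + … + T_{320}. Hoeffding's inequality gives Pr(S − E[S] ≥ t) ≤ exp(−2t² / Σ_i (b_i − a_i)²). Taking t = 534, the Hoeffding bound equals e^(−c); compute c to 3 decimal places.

65.856

Σ(b_i − a_i)² = 103·8² + 197·2² + 20·8² = 8660.
c = 2t² / 8660 = 2·534² / 8660 = 65.8559.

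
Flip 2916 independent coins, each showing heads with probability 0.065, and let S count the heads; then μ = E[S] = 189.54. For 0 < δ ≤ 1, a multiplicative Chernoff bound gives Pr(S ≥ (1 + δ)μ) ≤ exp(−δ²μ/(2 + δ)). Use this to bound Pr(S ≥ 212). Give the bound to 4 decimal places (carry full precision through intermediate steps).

0.2847

Write 212 = (1 + δ)μ, so δ = 212/189.54 − 1 = 0.1184974…
Then the exponent is δ²μ/(2 + δ) = (212 − μ)² / (μ·(2 + δ)) = 1.256292.
Bound = exp(−1.256292) = 0.28471.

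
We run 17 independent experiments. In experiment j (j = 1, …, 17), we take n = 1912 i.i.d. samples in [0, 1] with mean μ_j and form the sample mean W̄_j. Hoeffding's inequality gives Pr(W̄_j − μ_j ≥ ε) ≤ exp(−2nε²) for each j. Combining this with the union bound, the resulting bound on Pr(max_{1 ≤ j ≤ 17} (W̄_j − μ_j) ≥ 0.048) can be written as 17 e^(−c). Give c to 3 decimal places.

Union bound over the 17 events: Pr(max_{1 ≤ j ≤ 17} (W̄_j − μ_j) ≥ 0.048) ≤ 17·exp(−2nε²) = 17 exp(−2·1912·0.048²).
So c = 2·1912·0.048² = 8.8105.

8.810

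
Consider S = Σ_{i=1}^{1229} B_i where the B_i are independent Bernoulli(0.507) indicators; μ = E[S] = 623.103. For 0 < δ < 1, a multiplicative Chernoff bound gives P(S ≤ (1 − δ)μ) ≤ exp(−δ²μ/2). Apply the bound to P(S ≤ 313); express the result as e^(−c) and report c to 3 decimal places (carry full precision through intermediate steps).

77.165

Write 313 = (1 − δ)μ, so δ = 1 − 313/623.103 = 0.4976753…
Then the exponent is δ²μ/2 = (μ − 313)²/(2μ) = 77.165309.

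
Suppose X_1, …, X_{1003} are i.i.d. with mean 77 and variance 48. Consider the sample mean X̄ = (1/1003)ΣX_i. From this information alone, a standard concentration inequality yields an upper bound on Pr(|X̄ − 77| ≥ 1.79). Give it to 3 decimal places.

0.015

With mean and variance of each term known, Chebyshev's inequality bounds the deviation of the sum (or sample mean).
Var(X̄) = Var(X_i)/n = 48/1003 = 0.047856.
Chebyshev: Pr(|X̄ − 77| ≥ 1.79) ≤ Var(X̄)/(1.79)² = 48/(1003·1.79²) = 0.0149.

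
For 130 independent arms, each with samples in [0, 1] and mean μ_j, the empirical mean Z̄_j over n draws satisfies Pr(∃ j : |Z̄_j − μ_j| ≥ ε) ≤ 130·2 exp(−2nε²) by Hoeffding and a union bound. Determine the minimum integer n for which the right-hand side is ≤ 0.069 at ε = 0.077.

695

Need 2·130·exp(−2nε²) ≤ 0.069, i.e. exp(−2nε²) ≤ 0.069/260.
So 2nε² ≥ ln(260/0.069) = 8.234330.
Hence n ≥ 8.234330/(2·0.077²) = 694.411.
The smallest integer n is 695.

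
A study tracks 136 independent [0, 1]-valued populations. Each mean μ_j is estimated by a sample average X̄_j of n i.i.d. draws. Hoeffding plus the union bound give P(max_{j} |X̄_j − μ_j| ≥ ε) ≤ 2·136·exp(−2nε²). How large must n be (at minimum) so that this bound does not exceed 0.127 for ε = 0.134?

Need 2·136·exp(−2nε²) ≤ 0.127, i.e. exp(−2nε²) ≤ 0.127/272.
So 2nε² ≥ ln(272/0.127) = 7.669370.
Hence n ≥ 7.669370/(2·0.134²) = 213.560.
The smallest integer n is 214.

214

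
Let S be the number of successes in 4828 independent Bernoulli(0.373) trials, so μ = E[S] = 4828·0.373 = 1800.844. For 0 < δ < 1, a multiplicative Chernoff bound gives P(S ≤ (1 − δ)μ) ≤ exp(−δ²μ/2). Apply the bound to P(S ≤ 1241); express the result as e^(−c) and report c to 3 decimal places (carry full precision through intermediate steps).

87.022

Write 1241 = (1 − δ)μ, so δ = 1 − 1241/1800.844 = 0.3108787…
Then the exponent is δ²μ/2 = (μ − 1241)²/(2μ) = 87.021781.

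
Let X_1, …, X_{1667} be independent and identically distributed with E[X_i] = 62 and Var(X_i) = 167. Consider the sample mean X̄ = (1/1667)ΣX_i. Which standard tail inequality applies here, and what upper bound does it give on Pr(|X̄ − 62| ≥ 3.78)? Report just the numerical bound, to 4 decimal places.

With mean and variance of each term known, Chebyshev's inequality bounds the deviation of the sum (or sample mean).
Var(X̄) = Var(X_i)/n = 167/1667 = 0.10018.
Chebyshev: Pr(|X̄ − 62| ≥ 3.78) ≤ Var(X̄)/(3.78)² = 167/(1667·3.78²) = 0.0070.

0.0070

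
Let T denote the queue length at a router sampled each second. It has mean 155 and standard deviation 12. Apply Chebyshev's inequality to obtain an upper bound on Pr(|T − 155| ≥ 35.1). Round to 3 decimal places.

Chebyshev: Pr(|T − μ| ≥ t) ≤ Var(T)/t².
Var(T) = σ² = 12² = 144.
Bound = 144 / 1232.01 = 0.1169.

0.117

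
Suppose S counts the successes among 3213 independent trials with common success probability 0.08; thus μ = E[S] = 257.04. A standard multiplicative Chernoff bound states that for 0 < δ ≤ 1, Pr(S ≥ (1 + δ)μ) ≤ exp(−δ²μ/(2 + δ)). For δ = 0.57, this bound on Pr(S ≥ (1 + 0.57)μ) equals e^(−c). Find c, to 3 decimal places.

c = δ²μ/(2 + δ) = 0.57²·257.04/(2 + 0.57) = 32.4951.

32.495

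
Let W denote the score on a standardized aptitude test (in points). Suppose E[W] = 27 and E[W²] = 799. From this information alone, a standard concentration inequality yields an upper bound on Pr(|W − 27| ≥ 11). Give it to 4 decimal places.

0.5785

The first two moments determine the variance, so Chebyshev's inequality is the sharpest standard bound available.
Var(W) = E[W²] − (E[W])² = 799 − 729 = 70.
Chebyshev's inequality: Pr(|W − μ| ≥ t) ≤ Var(W)/t² = 70/121 = 0.5785.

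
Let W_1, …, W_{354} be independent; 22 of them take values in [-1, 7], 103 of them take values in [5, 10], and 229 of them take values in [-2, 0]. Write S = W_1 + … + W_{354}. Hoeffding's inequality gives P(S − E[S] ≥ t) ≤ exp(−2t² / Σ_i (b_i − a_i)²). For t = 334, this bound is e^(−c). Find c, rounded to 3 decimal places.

45.542

Σ(b_i − a_i)² = 22·8² + 103·5² + 229·2² = 4899.
c = 2t² / 4899 = 2·334² / 4899 = 45.5424.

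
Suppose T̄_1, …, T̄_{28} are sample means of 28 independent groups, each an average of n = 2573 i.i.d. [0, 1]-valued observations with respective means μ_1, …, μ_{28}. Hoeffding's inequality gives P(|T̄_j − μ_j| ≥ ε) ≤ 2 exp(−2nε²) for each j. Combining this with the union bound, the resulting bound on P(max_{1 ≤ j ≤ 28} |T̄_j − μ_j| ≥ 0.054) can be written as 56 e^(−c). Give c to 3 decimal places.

15.006

Union bound over the 28 events: P(max_{1 ≤ j ≤ 28} |T̄_j − μ_j| ≥ 0.054) ≤ 28·2·exp(−2nε²) = 56 exp(−2·2573·0.054²).
So c = 2·2573·0.054² = 15.0057.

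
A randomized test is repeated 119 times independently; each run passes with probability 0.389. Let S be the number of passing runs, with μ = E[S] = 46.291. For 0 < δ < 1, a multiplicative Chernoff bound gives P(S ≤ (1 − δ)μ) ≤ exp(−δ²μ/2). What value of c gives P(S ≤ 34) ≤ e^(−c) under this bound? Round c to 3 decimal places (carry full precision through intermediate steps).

1.632

Write 34 = (1 − δ)μ, so δ = 1 − 34/46.291 = 0.265516…
Then the exponent is δ²μ/2 = (μ − 34)²/(2μ) = 1.631728.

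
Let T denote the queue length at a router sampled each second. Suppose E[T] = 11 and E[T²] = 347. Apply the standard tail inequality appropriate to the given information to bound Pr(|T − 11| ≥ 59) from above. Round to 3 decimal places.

0.065

The first two moments determine the variance, so Chebyshev's inequality is the sharpest standard bound available.
Var(T) = E[T²] − (E[T])² = 347 − 121 = 226.
Chebyshev's inequality: Pr(|T − μ| ≥ t) ≤ Var(T)/t² = 226/3481 = 0.0649.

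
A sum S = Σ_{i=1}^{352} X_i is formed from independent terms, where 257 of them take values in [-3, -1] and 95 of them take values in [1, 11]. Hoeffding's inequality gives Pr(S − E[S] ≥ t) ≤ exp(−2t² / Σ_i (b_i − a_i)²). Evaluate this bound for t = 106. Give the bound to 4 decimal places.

Σ(b_i − a_i)² = 257·2² + 95·10² = 10528.
Exponent = 2·106² / 10528 = 2.13450.
Bound = exp(−2.13450) = 0.11830.

0.1183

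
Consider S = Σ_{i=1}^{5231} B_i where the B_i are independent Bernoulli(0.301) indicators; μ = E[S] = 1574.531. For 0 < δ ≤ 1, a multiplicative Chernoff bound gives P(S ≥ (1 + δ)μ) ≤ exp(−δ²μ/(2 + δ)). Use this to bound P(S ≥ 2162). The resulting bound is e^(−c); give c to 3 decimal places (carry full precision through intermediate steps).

92.364

Write 2162 = (1 + δ)μ, so δ = 2162/1574.531 − 1 = 0.3731073…
Then the exponent is δ²μ/(2 + δ) = (2162 − μ)² / (μ·(2 + δ)) = 92.363699.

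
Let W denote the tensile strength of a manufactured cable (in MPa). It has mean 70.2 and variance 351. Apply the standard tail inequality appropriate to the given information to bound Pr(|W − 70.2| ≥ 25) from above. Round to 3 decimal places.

0.562

Mean and variance are known, so Chebyshev's inequality applies.
Chebyshev: Pr(|W − μ| ≥ t) ≤ Var(W)/t².
Bound = 351 / 625 = 0.5616.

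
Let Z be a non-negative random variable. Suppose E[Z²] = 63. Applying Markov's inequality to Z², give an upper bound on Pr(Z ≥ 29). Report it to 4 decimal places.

0.0749

Since Z ≥ 0, the event {Z ≥ 29} is the same as {Z² ≥ 841}.
Markov's inequality applied to Z² gives Pr(Z² ≥ 841) ≤ E[Z²]/841 = 63/841 = 0.0749.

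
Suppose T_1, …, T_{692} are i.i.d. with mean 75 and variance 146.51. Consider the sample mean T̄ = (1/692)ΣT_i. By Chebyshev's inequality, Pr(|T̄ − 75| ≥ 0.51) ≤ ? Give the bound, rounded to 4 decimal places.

Var(T̄) = Var(T_i)/n = 146.51/692 = 0.21172.
Chebyshev: Pr(|T̄ − 75| ≥ 0.51) ≤ Var(T̄)/(0.51)² = 146.51/(692·0.51²) = 0.8140.

0.8140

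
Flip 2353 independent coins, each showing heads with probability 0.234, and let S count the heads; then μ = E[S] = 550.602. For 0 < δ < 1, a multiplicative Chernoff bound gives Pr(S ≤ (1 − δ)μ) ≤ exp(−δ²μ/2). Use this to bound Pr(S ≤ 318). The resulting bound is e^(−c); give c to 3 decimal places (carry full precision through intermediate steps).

49.131

Write 318 = (1 − δ)μ, so δ = 1 − 318/550.602 = 0.4224503…
Then the exponent is δ²μ/2 = (μ − 318)²/(2μ) = 49.131397.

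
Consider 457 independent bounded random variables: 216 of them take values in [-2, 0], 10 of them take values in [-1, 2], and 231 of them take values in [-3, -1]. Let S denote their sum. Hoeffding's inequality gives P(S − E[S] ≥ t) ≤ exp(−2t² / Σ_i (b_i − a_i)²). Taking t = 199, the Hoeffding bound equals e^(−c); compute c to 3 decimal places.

42.174

Σ(b_i − a_i)² = 216·2² + 10·3² + 231·2² = 1878.
c = 2t² / 1878 = 2·199² / 1878 = 42.1736.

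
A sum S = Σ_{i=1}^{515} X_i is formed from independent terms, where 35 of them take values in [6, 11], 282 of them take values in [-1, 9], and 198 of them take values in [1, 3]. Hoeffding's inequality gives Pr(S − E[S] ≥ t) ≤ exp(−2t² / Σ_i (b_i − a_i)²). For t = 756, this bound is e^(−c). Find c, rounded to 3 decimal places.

Σ(b_i − a_i)² = 35·5² + 282·10² + 198·2² = 29867.
c = 2t² / 29867 = 2·756² / 29867 = 38.2721.

38.272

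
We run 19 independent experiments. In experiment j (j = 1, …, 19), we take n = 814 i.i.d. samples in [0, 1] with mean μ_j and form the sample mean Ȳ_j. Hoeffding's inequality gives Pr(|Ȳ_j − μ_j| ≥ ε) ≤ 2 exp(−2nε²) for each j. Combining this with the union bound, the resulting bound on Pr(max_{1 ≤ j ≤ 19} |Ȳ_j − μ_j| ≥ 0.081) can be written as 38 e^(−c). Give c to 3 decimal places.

10.681

Union bound over the 19 events: Pr(max_{1 ≤ j ≤ 19} |Ȳ_j − μ_j| ≥ 0.081) ≤ 19·2·exp(−2nε²) = 38 exp(−2·814·0.081²).
So c = 2·814·0.081² = 10.6813.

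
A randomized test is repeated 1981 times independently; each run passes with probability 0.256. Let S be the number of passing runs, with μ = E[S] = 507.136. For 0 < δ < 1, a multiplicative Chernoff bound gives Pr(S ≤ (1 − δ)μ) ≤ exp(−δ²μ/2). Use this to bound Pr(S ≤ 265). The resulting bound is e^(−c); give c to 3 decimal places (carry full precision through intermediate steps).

Write 265 = (1 − δ)μ, so δ = 1 − 265/507.136 = 0.4774577…
Then the exponent is δ²μ/2 = (μ − 265)²/(2μ) = 57.804852.

57.805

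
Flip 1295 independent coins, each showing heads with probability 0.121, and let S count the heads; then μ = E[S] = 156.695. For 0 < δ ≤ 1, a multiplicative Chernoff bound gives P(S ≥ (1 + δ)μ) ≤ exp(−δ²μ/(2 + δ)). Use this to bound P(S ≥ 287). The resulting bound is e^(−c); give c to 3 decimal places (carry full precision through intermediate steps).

Write 287 = (1 + δ)μ, so δ = 287/156.695 − 1 = 0.8315836…
Then the exponent is δ²μ/(2 + δ) = (287 − μ)² / (μ·(2 + δ)) = 38.268164.

38.268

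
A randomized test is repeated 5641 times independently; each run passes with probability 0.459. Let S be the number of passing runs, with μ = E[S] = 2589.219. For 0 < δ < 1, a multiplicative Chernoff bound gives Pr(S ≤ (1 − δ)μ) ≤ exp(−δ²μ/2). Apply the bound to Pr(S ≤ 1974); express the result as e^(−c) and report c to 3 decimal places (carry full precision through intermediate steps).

73.090

Write 1974 = (1 − δ)μ, so δ = 1 − 1974/2589.219 = 0.2376079…
Then the exponent is δ²μ/2 = (μ − 1974)²/(2μ) = 73.090460.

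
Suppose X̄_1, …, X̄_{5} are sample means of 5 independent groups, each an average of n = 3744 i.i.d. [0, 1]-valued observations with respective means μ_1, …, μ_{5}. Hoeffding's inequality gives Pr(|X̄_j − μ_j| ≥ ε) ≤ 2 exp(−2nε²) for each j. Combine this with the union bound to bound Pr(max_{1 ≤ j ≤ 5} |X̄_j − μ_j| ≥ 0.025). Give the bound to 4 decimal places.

Per-experiment Hoeffding bound: 2·exp(−2·3744·0.025²) = 2·exp(−4.68000) = 0.018558.
Union bound over 5 events: 5·0.018558 = 0.09279.

0.0928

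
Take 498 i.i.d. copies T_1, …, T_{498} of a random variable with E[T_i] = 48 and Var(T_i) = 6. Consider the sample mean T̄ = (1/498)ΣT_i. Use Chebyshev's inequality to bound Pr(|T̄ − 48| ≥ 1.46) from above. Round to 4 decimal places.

0.0057

Var(T̄) = Var(T_i)/n = 6/498 = 0.012048.
Chebyshev: Pr(|T̄ − 48| ≥ 1.46) ≤ Var(T̄)/(1.46)² = 6/(498·1.46²) = 0.0057.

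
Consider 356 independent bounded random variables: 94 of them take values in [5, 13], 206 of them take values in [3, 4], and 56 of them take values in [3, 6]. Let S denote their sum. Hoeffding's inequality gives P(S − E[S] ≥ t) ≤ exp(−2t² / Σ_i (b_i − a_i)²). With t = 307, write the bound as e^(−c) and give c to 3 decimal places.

Σ(b_i − a_i)² = 94·8² + 206·1² + 56·3² = 6726.
c = 2t² / 6726 = 2·307² / 6726 = 28.0253.

28.025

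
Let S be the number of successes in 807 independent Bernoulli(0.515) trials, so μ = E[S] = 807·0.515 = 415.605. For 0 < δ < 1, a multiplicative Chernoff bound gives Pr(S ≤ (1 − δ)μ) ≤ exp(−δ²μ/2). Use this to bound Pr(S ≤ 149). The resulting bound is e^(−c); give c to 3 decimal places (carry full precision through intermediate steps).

Write 149 = (1 − δ)μ, so δ = 1 − 149/415.605 = 0.6414865…
Then the exponent is δ²μ/2 = (μ − 149)²/(2μ) = 85.511755.

85.512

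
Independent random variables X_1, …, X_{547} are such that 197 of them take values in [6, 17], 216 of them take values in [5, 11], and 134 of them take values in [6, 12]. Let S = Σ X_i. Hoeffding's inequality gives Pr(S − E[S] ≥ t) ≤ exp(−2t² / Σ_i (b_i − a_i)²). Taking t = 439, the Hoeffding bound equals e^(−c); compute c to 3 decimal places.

Σ(b_i − a_i)² = 197·11² + 216·6² + 134·6² = 36437.
c = 2t² / 36437 = 2·439² / 36437 = 10.5783.

10.578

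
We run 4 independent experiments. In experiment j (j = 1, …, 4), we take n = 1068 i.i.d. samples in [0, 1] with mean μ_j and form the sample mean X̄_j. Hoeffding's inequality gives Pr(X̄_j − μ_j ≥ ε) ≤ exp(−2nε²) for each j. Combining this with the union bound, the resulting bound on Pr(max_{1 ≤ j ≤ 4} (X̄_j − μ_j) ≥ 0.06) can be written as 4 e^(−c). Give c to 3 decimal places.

7.690

Union bound over the 4 events: Pr(max_{1 ≤ j ≤ 4} (X̄_j − μ_j) ≥ 0.06) ≤ 4·exp(−2nε²) = 4 exp(−2·1068·0.06²).
So c = 2·1068·0.06² = 7.6896.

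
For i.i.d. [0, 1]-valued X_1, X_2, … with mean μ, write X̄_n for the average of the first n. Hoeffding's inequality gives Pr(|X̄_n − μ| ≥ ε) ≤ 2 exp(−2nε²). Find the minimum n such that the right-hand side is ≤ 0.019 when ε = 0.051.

Require 2·exp(−2nε²) ≤ 0.019, i.e. 2nε² ≥ ln(2/0.019) = 4.656463.
So n ≥ 4.656463 / (2·0.051²) = 895.129.
The smallest integer n is 896.

896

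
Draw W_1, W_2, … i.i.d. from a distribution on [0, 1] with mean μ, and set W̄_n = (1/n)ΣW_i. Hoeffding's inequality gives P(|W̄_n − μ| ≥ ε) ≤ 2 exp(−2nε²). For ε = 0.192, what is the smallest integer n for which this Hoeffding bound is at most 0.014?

Require 2·exp(−2nε²) ≤ 0.014, i.e. 2nε² ≥ ln(2/0.014) = 4.961845.
So n ≥ 4.961845 / (2·0.192²) = 67.299.
The smallest integer n is 68.

68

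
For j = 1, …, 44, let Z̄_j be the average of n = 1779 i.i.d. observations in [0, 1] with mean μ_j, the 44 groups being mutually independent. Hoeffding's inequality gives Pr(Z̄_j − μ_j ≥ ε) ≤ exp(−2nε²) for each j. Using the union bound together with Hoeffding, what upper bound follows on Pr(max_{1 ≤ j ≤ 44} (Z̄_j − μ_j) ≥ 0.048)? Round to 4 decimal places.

Per-experiment Hoeffding bound: exp(−2·1779·0.048²) = exp(−8.19763) = 0.0002753.
Union bound over 44 events: 44·0.0002753 = 0.01211.

0.0121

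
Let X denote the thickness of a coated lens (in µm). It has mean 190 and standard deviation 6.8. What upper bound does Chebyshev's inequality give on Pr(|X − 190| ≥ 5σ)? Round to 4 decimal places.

Chebyshev: Pr(|X − μ| ≥ t) ≤ Var(X)/t².
Var(X) = σ² = 6.8² = 46.24.
t = 5·6.8 = 34.
Bound = 46.24 / 1156 = 0.0400.

0.0400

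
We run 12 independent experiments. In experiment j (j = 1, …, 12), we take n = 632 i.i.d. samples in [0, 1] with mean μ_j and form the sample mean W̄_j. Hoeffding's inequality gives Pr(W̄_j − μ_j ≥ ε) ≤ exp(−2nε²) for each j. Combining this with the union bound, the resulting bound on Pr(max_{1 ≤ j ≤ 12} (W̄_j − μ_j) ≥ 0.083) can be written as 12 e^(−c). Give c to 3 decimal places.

Union bound over the 12 events: Pr(max_{1 ≤ j ≤ 12} (W̄_j − μ_j) ≥ 0.083) ≤ 12·exp(−2nε²) = 12 exp(−2·632·0.083²).
So c = 2·632·0.083² = 8.7077.

8.708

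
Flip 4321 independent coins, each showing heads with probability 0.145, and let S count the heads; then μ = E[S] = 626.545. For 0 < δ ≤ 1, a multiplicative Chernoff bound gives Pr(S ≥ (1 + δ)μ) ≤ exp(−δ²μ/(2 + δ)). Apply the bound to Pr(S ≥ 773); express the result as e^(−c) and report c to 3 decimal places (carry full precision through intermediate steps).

Write 773 = (1 + δ)μ, so δ = 773/626.545 − 1 = 0.2337502…
Then the exponent is δ²μ/(2 + δ) = (773 − μ)² / (μ·(2 + δ)) = 15.325743.

15.326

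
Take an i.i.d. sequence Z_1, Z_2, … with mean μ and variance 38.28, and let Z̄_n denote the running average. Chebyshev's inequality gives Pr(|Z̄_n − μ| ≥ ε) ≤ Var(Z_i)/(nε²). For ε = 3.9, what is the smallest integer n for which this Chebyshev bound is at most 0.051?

Require 38.28/(n·3.9²) ≤ 0.051, i.e. n ≥ 38.28/(0.051·3.9²) = 49.348.
The smallest integer n is 50.

50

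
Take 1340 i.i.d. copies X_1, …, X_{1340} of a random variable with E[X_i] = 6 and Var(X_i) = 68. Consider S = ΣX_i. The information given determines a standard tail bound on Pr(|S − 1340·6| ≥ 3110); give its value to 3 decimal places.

0.009

With mean and variance of each term known, Chebyshev's inequality bounds the deviation of the sum (or sample mean).
Var(S) = n·Var(X_i) = 1340·68 = 91120.
Chebyshev: Pr(|S − 1340·6| ≥ 3110) ≤ Var(S)/3110² = 91120/9672100 = 0.0094.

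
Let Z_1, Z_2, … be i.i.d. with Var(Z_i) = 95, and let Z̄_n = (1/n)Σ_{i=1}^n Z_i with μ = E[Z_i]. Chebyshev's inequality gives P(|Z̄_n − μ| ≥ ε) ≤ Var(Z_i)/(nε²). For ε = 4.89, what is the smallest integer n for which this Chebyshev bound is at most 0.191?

21

Require 95/(n·4.89²) ≤ 0.191, i.e. n ≥ 95/(0.191·4.89²) = 20.800.
The smallest integer n is 21.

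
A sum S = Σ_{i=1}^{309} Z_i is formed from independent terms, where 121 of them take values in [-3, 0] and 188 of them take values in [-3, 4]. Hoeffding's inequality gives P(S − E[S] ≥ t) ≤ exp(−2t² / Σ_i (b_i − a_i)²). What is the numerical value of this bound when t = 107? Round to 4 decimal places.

Σ(b_i − a_i)² = 121·3² + 188·7² = 10301.
Exponent = 2·107² / 10301 = 2.22289.
Bound = exp(−2.22289) = 0.10830.

0.1083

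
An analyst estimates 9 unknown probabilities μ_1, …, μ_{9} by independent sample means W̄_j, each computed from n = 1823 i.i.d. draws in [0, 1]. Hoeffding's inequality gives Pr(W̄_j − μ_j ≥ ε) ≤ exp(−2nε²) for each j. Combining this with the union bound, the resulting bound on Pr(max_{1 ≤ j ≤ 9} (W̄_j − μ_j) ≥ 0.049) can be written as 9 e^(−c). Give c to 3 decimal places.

Union bound over the 9 events: Pr(max_{1 ≤ j ≤ 9} (W̄_j − μ_j) ≥ 0.049) ≤ 9·exp(−2nε²) = 9 exp(−2·1823·0.049²).
So c = 2·1823·0.049² = 8.7540.

8.754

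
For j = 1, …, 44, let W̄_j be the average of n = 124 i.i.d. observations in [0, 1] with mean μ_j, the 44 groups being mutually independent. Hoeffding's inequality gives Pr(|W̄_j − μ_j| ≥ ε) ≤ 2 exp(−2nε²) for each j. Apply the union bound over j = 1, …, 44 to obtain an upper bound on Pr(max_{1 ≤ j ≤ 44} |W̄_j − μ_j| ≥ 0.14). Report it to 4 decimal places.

Per-experiment Hoeffding bound: 2·exp(−2·124·0.14²) = 2·exp(−4.86080) = 0.015489.
Union bound over 44 events: 44·0.015489 = 0.68150.

0.6815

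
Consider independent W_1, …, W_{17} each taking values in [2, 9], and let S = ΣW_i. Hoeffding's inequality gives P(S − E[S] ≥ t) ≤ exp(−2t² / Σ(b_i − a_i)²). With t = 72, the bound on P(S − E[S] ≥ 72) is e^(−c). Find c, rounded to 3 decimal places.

12.447

Σ(b_i − a_i)² = 17·(7)² = 833.
c = 2t²/833 = 2·72²/833 = 12.4466.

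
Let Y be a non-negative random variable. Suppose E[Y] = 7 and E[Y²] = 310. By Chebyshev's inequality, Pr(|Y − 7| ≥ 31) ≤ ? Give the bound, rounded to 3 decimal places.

Var(Y) = E[Y²] − (E[Y])² = 310 − 49 = 261.
Chebyshev's inequality: Pr(|Y − μ| ≥ t) ≤ Var(Y)/t² = 261/961 = 0.2716.

0.272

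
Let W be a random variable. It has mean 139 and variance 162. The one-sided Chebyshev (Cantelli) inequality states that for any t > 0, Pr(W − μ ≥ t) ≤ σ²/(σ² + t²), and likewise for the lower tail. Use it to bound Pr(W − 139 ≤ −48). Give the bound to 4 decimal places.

0.0657

Here σ² = 162 and t = 48, so σ² + t² = 2466.
Cantelli's bound: 162/2466 = 0.0657.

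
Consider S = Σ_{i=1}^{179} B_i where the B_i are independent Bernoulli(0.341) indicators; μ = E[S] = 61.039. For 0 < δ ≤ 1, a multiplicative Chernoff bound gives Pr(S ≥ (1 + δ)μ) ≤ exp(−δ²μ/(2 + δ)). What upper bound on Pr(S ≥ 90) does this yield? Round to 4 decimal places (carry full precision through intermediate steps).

0.0039

Write 90 = (1 + δ)μ, so δ = 90/61.039 − 1 = 0.4744671…
Then the exponent is δ²μ/(2 + δ) = (90 − μ)² / (μ·(2 + δ)) = 5.553132.
Bound = exp(−5.553132) = 0.00388.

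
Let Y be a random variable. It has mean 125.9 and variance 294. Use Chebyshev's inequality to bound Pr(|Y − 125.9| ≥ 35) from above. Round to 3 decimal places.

0.240

Chebyshev: Pr(|Y − μ| ≥ t) ≤ Var(Y)/t².
Bound = 294 / 1225 = 0.2400.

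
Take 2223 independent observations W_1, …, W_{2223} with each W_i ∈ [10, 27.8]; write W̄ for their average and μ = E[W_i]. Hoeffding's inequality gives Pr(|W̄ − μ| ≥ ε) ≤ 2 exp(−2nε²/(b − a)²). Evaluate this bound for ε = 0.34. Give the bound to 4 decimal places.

0.3950

Exponent: 2nε²/(b − a)² = 2·2223·0.34² / 17.8² = 1.62214.
Bound = 2·exp(−1.62214) = 0.39495.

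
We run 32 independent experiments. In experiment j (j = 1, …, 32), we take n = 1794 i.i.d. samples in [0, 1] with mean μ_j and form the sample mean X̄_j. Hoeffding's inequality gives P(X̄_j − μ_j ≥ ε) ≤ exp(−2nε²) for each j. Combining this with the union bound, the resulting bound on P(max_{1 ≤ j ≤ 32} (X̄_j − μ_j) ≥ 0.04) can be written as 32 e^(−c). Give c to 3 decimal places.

5.741

Union bound over the 32 events: P(max_{1 ≤ j ≤ 32} (X̄_j − μ_j) ≥ 0.04) ≤ 32·exp(−2nε²) = 32 exp(−2·1794·0.04²).
So c = 2·1794·0.04² = 5.7408.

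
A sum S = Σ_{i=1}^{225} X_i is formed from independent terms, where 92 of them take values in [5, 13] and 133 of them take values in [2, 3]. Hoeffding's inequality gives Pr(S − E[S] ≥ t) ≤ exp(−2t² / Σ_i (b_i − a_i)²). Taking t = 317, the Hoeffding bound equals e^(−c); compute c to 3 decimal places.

Σ(b_i − a_i)² = 92·8² + 133·1² = 6021.
c = 2t² / 6021 = 2·317² / 6021 = 33.3795.

33.380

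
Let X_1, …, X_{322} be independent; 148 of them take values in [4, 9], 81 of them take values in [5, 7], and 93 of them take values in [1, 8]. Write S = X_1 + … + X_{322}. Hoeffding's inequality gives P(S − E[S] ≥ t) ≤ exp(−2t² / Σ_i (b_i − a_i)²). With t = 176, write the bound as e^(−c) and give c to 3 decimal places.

Σ(b_i − a_i)² = 148·5² + 81·2² + 93·7² = 8581.
c = 2t² / 8581 = 2·176² / 8581 = 7.2197.

7.220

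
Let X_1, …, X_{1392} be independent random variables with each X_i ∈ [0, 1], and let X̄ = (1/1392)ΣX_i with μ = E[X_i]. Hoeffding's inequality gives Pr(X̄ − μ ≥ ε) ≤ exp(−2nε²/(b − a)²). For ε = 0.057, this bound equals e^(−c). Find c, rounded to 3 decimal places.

c = 2nε²/(b − a)² = 2·1392·0.057² / 1² = 9.0452.

9.045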